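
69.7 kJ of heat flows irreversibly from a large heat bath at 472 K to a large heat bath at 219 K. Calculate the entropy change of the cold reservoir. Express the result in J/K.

The cold reservoir gains heat Q, so ΔS_cold = +Q/T_C = 69700/219 = 318 J/K.

ΔS_cold = 318 J/K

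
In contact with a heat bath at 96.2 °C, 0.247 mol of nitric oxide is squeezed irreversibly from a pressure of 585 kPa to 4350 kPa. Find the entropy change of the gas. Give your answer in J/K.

ΔS_gas = -4.12 J/K

Entropy is a state function, so ΔS_gas depends only on the end states.
For an isothermal ideal gas ΔS_gas = nR ln(P₁/P₂) = 0.247 × 8.314 × ln(585/4350) = -4.12 J/K.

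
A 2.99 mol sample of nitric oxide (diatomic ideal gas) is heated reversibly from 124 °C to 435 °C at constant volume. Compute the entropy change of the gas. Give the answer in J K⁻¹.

In kelvin: T₁ = 397.15 K, T₂ = 708.15 K. At constant volume, ΔS = nC_V ln(T₂/T₁) with C_V = 5R/2 = 20.79 J mol⁻¹ K⁻¹.
ΔS = 2.99 × 20.79 × ln(708.15/397.15) = 35.9 J/K.

ΔS = 35.9 J/K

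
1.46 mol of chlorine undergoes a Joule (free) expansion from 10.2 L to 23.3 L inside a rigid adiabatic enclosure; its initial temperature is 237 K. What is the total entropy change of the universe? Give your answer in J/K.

No heat is exchanged and no work is done, so the ideal-gas temperature stays constant.
Entropy is a state function; using a reversible isothermal path, ΔS_gas = nR ln(V₂/V₁) = 1.46 × 8.314 × ln(23.3/10.2) = 10 J/K.
The insulated surroundings exchange no heat, so ΔS_surr = 0 and ΔS_universe = ΔS_gas.

ΔS_universe = 10 J/K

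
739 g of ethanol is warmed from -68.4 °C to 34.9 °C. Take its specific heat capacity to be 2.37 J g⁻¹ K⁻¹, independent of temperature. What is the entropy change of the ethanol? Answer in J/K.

ΔS = 715 J/K

In kelvin: T₁ = 204.75 K, T₂ = 308.05 K. ΔS = ∫dQ_rev/T = m c ln(T₂/T₁) = 739 × 2.37 × ln(308.05/204.75) = 715 J/K.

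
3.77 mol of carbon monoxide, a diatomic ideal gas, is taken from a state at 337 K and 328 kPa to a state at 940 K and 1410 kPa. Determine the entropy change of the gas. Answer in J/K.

ΔS = nC_p ln(T₂/T₁) − nR ln(P₂/P₁), with C_p = 7R/2 = 29.1 J mol⁻¹ K⁻¹ for a diatomic ideal gas.
ΔS = 3.77 × [29.1 × ln(940/337) − 8.314 × ln(1410/328)] = 66.8 J/K.

ΔS = 66.8 J/K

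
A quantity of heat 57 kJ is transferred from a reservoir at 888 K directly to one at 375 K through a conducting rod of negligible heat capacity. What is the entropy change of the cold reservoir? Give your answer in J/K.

The cold reservoir gains heat Q, so ΔS_cold = +Q/T_C = 57000/375 = 152 J/K.

ΔS_cold = 152 J/K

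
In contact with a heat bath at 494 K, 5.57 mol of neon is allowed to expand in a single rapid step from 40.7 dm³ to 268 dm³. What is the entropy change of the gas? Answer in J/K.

Entropy is a state function, so ΔS_gas depends only on the end states.
For an isothermal ideal gas ΔS_gas = nR ln(V₂/V₁) = 5.57 × 8.314 × ln(268/40.7) = 87.3 J/K.

ΔS_gas = 87.3 J/K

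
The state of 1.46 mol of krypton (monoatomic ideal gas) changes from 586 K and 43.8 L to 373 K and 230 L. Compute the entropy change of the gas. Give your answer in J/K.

ΔS = 11.9 J/K

Entropy is a state function: ΔS = nC_V ln(T₂/T₁) + nR ln(V₂/V₁), with C_V = 3R/2 = 12.47 J mol⁻¹ K⁻¹ for a monoatomic ideal gas.
ΔS = 1.46 × [12.47 × ln(373/586) + 8.314 × ln(230/43.8)] = 11.9 J/K.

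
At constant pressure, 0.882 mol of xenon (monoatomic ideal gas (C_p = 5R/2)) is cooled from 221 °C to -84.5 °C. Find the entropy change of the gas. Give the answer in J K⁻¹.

ΔS = -17.7 J/K

In kelvin: T₁ = 494.15 K, T₂ = 188.65 K. At constant pressure, ΔS = nC_p ln(T₂/T₁) with C_p = 5R/2 = 20.79 J mol⁻¹ K⁻¹.
ΔS = 0.882 × 20.79 × ln(188.65/494.15) = -17.7 J/K.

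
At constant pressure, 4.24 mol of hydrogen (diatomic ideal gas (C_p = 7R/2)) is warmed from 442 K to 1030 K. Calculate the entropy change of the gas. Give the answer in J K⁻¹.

At constant pressure, ΔS = nC_p ln(T₂/T₁) with C_p = 7R/2 = 29.1 J mol⁻¹ K⁻¹.
ΔS = 4.24 × 29.1 × ln(1030/442) = 104 J/K.

ΔS = 104 J/K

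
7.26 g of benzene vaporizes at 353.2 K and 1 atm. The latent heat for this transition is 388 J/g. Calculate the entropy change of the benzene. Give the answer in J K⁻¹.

ΔS = 7.98 J/K

Heat absorbed by the substance: Q = mL = 7.26 × 388 = 2816.88 J.
At constant T, ΔS = Q_rev/T = 2816.88 / 353.2 = 7.98 J/K.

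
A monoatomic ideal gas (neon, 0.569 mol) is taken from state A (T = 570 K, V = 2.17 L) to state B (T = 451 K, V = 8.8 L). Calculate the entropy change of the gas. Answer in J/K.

ΔS = 4.96 J/K

Entropy is a state function: ΔS = nC_V ln(T₂/T₁) + nR ln(V₂/V₁), with C_V = 3R/2 = 12.47 J mol⁻¹ K⁻¹ for a monoatomic ideal gas.
ΔS = 0.569 × [12.47 × ln(451/570) + 8.314 × ln(8.8/2.17)] = 4.96 J/K.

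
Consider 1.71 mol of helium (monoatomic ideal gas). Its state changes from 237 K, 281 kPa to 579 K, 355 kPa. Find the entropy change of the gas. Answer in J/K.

ΔS = 28.4 J/K

ΔS = nC_p ln(T₂/T₁) − nR ln(P₂/P₁), with C_p = 5R/2 = 20.79 J mol⁻¹ K⁻¹ for a monoatomic ideal gas.
ΔS = 1.71 × [20.79 × ln(579/237) − 8.314 × ln(355/281)] = 28.4 J/K.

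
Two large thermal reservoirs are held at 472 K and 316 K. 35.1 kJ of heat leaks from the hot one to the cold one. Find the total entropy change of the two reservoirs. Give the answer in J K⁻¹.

ΔS_total = 36.7 J/K

ΔS_hot = −Q/T_H = −35100/472 = -74.36 J/K and ΔS_cold = +Q/T_C = 35100/316 = 111.1 J/K.
ΔS_total = -74.36 + 111.1 = 36.7 J/K, positive as the second law requires.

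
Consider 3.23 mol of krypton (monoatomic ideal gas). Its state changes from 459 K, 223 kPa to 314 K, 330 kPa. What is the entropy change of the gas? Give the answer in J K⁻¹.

ΔS = nC_p ln(T₂/T₁) − nR ln(P₂/P₁), with C_p = 5R/2 = 20.79 J mol⁻¹ K⁻¹ for a monoatomic ideal gas.
ΔS = 3.23 × [20.79 × ln(314/459) − 8.314 × ln(330/223)] = -36 J/K.

ΔS = -36 J/K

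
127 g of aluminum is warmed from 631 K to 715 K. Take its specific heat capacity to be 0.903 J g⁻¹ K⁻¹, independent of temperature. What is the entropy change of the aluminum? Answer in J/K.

ΔS = 14.3 J/K

ΔS = ∫dQ_rev/T = m c ln(T₂/T₁) = 127 × 0.903 × ln(715/631) = 14.3 J/K.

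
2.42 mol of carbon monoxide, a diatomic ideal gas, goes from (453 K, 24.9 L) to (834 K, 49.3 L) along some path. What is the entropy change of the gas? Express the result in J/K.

ΔS = 44.4 J/K

Entropy is a state function: ΔS = nC_V ln(T₂/T₁) + nR ln(V₂/V₁), with C_V = 5R/2 = 20.79 J mol⁻¹ K⁻¹ for a diatomic ideal gas.
ΔS = 2.42 × [20.79 × ln(834/453) + 8.314 × ln(49.3/24.9)] = 44.4 J/K.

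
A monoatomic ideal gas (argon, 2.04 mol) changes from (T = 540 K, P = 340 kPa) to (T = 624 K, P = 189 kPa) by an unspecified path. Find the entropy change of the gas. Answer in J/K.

ΔS = nC_p ln(T₂/T₁) − nR ln(P₂/P₁), with C_p = 5R/2 = 20.79 J mol⁻¹ K⁻¹ for a monoatomic ideal gas.
ΔS = 2.04 × [20.79 × ln(624/540) − 8.314 × ln(189/340)] = 16.1 J/K.

ΔS = 16.1 J/K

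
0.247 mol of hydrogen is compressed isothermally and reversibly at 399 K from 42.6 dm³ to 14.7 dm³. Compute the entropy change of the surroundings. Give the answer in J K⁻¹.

For an isothermal ideal gas ΔS_gas = nR ln(V₂/V₁) = 0.247 × 8.314 × ln(14.7/42.6) = -2.18 J/K.
The process is reversible, so ΔS_surr = −ΔS_gas = 2.18 J/K and ΔS_universe = 0.

ΔS_surr = 2.18 J/K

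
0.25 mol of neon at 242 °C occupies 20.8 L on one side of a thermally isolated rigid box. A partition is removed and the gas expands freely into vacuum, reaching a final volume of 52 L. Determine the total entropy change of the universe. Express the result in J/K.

ΔS_universe = 1.9 J/K

No heat is exchanged and no work is done, so the ideal-gas temperature stays constant.
Entropy is a state function; using a reversible isothermal path, ΔS_gas = nR ln(V₂/V₁) = 0.25 × 8.314 × ln(52/20.8) = 1.9 J/K.
The insulated surroundings exchange no heat, so ΔS_surr = 0 and ΔS_universe = ΔS_gas.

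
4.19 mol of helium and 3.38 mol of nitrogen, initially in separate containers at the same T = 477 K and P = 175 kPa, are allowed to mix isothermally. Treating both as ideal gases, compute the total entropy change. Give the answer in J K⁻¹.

ΔS_mix = 43.3 J/K

Mole fractions: x_A = 4.19/7.57 = 0.554, x_B = 0.446.
ΔS_mix = −R(n_A ln x_A + n_B ln x_B) = −8.314 × (4.19 ln 0.554 + 3.38 ln 0.446) = 43.3 J/K.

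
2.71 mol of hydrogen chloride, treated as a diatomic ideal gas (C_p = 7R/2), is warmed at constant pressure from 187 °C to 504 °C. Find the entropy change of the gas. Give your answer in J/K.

ΔS = 41.3 J/K

In kelvin: T₁ = 460.15 K, T₂ = 777.15 K. At constant pressure, ΔS = nC_p ln(T₂/T₁) with C_p = 7R/2 = 29.1 J mol⁻¹ K⁻¹.
ΔS = 2.71 × 29.1 × ln(777.15/460.15) = 41.3 J/K.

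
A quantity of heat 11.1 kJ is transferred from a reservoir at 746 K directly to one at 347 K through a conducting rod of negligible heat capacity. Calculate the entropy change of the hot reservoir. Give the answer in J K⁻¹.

ΔS_hot = -14.9 J/K

The hot reservoir loses heat Q, so ΔS_hot = −Q/T_H = −11100/746 = -14.9 J/K.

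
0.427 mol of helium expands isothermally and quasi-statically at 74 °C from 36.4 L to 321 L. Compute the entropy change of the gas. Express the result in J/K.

ΔS_gas = 7.73 J/K

For an isothermal ideal gas ΔS_gas = nR ln(V₂/V₁) = 0.427 × 8.314 × ln(321/36.4) = 7.73 J/K.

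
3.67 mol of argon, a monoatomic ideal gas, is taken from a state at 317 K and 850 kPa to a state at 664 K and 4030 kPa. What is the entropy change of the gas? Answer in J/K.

ΔS = nC_p ln(T₂/T₁) − nR ln(P₂/P₁), with C_p = 5R/2 = 20.79 J mol⁻¹ K⁻¹ for a monoatomic ideal gas.
ΔS = 3.67 × [20.79 × ln(664/317) − 8.314 × ln(4030/850)] = 8.91 J/K.

ΔS = 8.91 J/K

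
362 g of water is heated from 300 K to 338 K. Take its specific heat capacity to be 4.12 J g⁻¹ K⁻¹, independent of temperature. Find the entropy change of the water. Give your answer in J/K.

ΔS = ∫dQ_rev/T = m c ln(T₂/T₁) = 362 × 4.12 × ln(338/300) = 178 J/K.

ΔS = 178 J/K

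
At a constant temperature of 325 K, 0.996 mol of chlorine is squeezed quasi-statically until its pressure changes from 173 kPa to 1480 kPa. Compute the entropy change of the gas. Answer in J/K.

ΔS_gas = -17.8 J/K

For an isothermal ideal gas ΔS_gas = nR ln(P₁/P₂) = 0.996 × 8.314 × ln(173/1480) = -17.8 J/K.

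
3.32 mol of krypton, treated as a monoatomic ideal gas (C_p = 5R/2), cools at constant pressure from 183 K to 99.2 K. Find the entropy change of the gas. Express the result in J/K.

ΔS = -42.3 J/K

At constant pressure, ΔS = nC_p ln(T₂/T₁) with C_p = 5R/2 = 20.79 J mol⁻¹ K⁻¹.
ΔS = 3.32 × 20.79 × ln(99.2/183) = -42.3 J/K.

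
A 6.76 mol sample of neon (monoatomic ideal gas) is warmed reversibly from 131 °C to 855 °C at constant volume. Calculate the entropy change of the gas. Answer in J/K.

ΔS = 86.5 J/K

In kelvin: T₁ = 404.15 K, T₂ = 1128.15 K. At constant volume, ΔS = nC_V ln(T₂/T₁) with C_V = 3R/2 = 12.47 J mol⁻¹ K⁻¹.
ΔS = 6.76 × 12.47 × ln(1128.15/404.15) = 86.5 J/K.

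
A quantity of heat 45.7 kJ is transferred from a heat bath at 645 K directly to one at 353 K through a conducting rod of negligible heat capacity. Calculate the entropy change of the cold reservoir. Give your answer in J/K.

ΔS_cold = 129 J/K

The cold reservoir gains heat Q, so ΔS_cold = +Q/T_C = 45700/353 = 129 J/K.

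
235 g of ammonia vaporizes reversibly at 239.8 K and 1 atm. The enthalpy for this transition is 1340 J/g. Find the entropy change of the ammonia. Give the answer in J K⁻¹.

ΔS = 1310 J/K

Heat absorbed by the substance: Q = mL = 235 × 1340 = 314900 J.
At constant T, ΔS = Q_rev/T = 314900 / 239.8 = 1310 J/K.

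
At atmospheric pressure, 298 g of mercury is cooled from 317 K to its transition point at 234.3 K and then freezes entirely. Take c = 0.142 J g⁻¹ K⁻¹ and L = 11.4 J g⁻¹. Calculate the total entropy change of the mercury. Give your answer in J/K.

Cooling step: ΔS₁ = m c ln(T_tr/T_i) = 298 × 0.142 × ln(234.3/317) = -12.79 J/K.
Phase change: ΔS₂ = −mL/T_tr = −298 × 11.4 / 234.3 = -14.5 J/K.
ΔS_total = (-12.79) + (-14.5) = -27.3 J/K.

ΔS = -27.3 J/K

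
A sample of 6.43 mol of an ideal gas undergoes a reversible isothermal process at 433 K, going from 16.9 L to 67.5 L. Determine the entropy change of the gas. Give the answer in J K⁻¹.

For an isothermal ideal gas ΔS_gas = nR ln(V₂/V₁) = 6.43 × 8.314 × ln(67.5/16.9) = 74 J/K.

ΔS_gas = 74 J/K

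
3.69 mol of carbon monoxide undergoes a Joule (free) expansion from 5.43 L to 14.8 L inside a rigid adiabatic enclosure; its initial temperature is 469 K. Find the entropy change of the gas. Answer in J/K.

For an ideal gas in free expansion Q = 0 and W = 0, so T is unchanged.
Entropy is a state function; using a reversible isothermal path, ΔS_gas = nR ln(V₂/V₁) = 3.69 × 8.314 × ln(14.8/5.43) = 30.8 J/K.

ΔS_gas = 30.8 J/K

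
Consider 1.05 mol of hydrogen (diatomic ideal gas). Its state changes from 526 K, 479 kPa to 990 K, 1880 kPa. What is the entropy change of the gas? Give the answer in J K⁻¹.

ΔS = nC_p ln(T₂/T₁) − nR ln(P₂/P₁), with C_p = 7R/2 = 29.1 J mol⁻¹ K⁻¹ for a diatomic ideal gas.
ΔS = 1.05 × [29.1 × ln(990/526) − 8.314 × ln(1880/479)] = 7.39 J/K.

ΔS = 7.39 J/K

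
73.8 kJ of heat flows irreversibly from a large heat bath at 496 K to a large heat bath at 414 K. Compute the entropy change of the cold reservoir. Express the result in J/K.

The cold reservoir gains heat Q, so ΔS_cold = +Q/T_C = 73800/414 = 178 J/K.

ΔS_cold = 178 J/K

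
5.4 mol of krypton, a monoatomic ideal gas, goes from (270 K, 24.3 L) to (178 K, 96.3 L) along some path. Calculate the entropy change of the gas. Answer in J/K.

Entropy is a state function: ΔS = nC_V ln(T₂/T₁) + nR ln(V₂/V₁), with C_V = 3R/2 = 12.47 J mol⁻¹ K⁻¹ for a monoatomic ideal gas.
ΔS = 5.4 × [12.47 × ln(178/270) + 8.314 × ln(96.3/24.3)] = 33.8 J/K.

ΔS = 33.8 J/K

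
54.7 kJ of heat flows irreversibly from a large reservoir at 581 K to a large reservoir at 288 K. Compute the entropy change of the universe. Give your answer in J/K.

ΔS_total = 95.8 J/K

ΔS_hot = −Q/T_H = −54700/581 = -94.15 J/K and ΔS_cold = +Q/T_C = 54700/288 = 189.9 J/K.
ΔS_total = -94.15 + 189.9 = 95.8 J/K, positive as the second law requires.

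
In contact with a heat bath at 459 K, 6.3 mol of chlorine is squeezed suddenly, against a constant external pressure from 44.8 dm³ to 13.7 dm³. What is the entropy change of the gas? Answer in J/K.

Entropy is a state function, so ΔS_gas depends only on the end states.
For an isothermal ideal gas ΔS_gas = nR ln(V₂/V₁) = 6.3 × 8.314 × ln(13.7/44.8) = -62.1 J/K.

ΔS_gas = -62.1 J/K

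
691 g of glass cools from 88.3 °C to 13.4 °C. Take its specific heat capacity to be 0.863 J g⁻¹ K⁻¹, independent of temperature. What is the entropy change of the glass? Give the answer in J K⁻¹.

In kelvin: T₁ = 361.45 K, T₂ = 286.55 K. ΔS = ∫dQ_rev/T = m c ln(T₂/T₁) = 691 × 0.863 × ln(286.55/361.45) = -138 J/K.

ΔS = -138 J/K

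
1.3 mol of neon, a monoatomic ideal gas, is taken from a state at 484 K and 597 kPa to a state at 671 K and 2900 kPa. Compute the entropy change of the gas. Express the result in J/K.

ΔS = -8.26 J/K

ΔS = nC_p ln(T₂/T₁) − nR ln(P₂/P₁), with C_p = 5R/2 = 20.79 J mol⁻¹ K⁻¹ for a monoatomic ideal gas.
ΔS = 1.3 × [20.79 × ln(671/484) − 8.314 × ln(2900/597)] = -8.26 J/K.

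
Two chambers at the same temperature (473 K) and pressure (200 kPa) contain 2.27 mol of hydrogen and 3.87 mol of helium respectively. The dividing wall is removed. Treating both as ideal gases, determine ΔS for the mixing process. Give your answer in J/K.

Mole fractions: x_A = 2.27/6.14 = 0.37, x_B = 0.63.
ΔS_mix = −R(n_A ln x_A + n_B ln x_B) = −8.314 × (2.27 ln 0.37 + 3.87 ln 0.63) = 33.6 J/K.

ΔS_mix = 33.6 J/K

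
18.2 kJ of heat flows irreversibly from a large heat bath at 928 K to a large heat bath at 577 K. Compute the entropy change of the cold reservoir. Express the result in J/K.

ΔS_cold = 31.5 J/K

The cold reservoir gains heat Q, so ΔS_cold = +Q/T_C = 18200/577 = 31.5 J/K.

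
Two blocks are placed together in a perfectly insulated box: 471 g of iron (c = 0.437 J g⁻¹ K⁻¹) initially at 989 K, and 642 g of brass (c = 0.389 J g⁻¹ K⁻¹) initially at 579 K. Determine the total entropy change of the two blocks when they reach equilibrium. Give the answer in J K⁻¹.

ΔS_total = 16.3 J/K

Energy balance: T_f = (m₁c₁T₁ + m₂c₂T₂)/(m₁c₁ + m₂c₂) = 764.24 K.
ΔS₁ = m₁c₁ ln(T_f/T₁) = 205.827 × ln(764.24/989) = -53.06 J/K.
ΔS₂ = m₂c₂ ln(T_f/T₂) = 249.738 × ln(764.24/579) = 69.32 J/K.
ΔS_total = -53.06 + 69.32 = 16.3 J/K.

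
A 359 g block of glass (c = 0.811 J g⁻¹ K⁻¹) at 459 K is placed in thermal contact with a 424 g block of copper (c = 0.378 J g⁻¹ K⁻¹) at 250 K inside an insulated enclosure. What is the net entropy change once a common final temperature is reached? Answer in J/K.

Energy balance: T_f = (m₁c₁T₁ + m₂c₂T₂)/(m₁c₁ + m₂c₂) = 384.8 K.
ΔS₁ = m₁c₁ ln(T_f/T₁) = 291.149 × ln(384.8/459) = -51.34 J/K.
ΔS₂ = m₂c₂ ln(T_f/T₂) = 160.272 × ln(384.8/250) = 69.12 J/K.
ΔS_total = -51.34 + 69.12 = 17.8 J/K.

ΔS_total = 17.8 J/K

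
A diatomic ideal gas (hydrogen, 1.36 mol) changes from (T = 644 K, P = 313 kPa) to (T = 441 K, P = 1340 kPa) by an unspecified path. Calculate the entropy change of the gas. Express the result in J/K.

ΔS = nC_p ln(T₂/T₁) − nR ln(P₂/P₁), with C_p = 7R/2 = 29.1 J mol⁻¹ K⁻¹ for a diatomic ideal gas.
ΔS = 1.36 × [29.1 × ln(441/644) − 8.314 × ln(1340/313)] = -31.4 J/K.

ΔS = -31.4 J/K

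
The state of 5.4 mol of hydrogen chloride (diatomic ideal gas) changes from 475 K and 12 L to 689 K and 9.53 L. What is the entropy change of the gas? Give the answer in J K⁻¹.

Entropy is a state function: ΔS = nC_V ln(T₂/T₁) + nR ln(V₂/V₁), with C_V = 5R/2 = 20.79 J mol⁻¹ K⁻¹ for a diatomic ideal gas.
ΔS = 5.4 × [20.79 × ln(689/475) + 8.314 × ln(9.53/12)] = 31.4 J/K.

ΔS = 31.4 J/K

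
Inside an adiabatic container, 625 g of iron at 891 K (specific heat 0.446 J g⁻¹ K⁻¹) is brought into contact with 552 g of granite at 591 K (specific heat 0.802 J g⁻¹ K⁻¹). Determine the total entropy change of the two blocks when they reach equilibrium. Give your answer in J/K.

ΔS_total = 14.8 J/K

Energy balance: T_f = (m₁c₁T₁ + m₂c₂T₂)/(m₁c₁ + m₂c₂) = 706.91 K.
ΔS₁ = m₁c₁ ln(T_f/T₁) = 278.75 × ln(706.91/891) = -64.51 J/K.
ΔS₂ = m₂c₂ ln(T_f/T₂) = 442.704 × ln(706.91/591) = 79.28 J/K.
ΔS_total = -64.51 + 79.28 = 14.8 J/K.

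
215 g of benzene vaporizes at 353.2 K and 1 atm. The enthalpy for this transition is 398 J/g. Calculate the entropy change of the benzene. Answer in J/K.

ΔS = 242 J/K

Heat absorbed by the substance: Q = mL = 215 × 398 = 85570 J.
At constant T, ΔS = Q_rev/T = 85570 / 353.2 = 242 J/K.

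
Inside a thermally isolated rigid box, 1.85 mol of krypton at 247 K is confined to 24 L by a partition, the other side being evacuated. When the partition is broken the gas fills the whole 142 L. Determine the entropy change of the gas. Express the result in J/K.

ΔS_gas = 27.3 J/K

No heat is exchanged and no work is done, so the ideal-gas temperature stays constant.
Entropy is a state function; using a reversible isothermal path, ΔS_gas = nR ln(V₂/V₁) = 1.85 × 8.314 × ln(142/24) = 27.3 J/K.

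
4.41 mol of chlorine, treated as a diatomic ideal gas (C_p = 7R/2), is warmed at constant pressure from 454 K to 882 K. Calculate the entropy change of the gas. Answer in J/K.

At constant pressure, ΔS = nC_p ln(T₂/T₁) with C_p = 7R/2 = 29.1 J mol⁻¹ K⁻¹.
ΔS = 4.41 × 29.1 × ln(882/454) = 85.2 J/K.

ΔS = 85.2 J/K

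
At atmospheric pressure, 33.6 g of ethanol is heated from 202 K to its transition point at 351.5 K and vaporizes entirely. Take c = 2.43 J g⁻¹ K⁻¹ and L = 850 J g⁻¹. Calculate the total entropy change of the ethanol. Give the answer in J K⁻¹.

ΔS = 126 J/K

Warming step: ΔS₁ = m c ln(T_tr/T_i) = 33.6 × 2.43 × ln(351.5/202) = 45.23 J/K.
Phase change: ΔS₂ = +mL/T_tr = 33.6 × 850 / 351.5 = 81.25 J/K.
ΔS_total = (45.23) + (81.25) = 126 J/K.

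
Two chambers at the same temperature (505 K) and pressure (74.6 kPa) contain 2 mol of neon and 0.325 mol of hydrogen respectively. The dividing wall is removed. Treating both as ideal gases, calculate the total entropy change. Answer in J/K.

ΔS_mix = 7.82 J/K

Mole fractions: x_A = 2/2.33 = 0.86, x_B = 0.14.
ΔS_mix = −R(n_A ln x_A + n_B ln x_B) = −8.314 × (2 ln 0.86 + 0.325 ln 0.14) = 7.82 J/K.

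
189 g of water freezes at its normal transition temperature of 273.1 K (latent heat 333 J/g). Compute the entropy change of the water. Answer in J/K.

ΔS = -230 J/K

Heat released by the substance: Q = −mL = −189 × 333 = −62937 J.
At constant T, ΔS = Q_rev/T = −62937 / 273.1 = -230 J/K.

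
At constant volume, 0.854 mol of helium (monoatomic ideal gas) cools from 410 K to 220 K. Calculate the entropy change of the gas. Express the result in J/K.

At constant volume, ΔS = nC_V ln(T₂/T₁) with C_V = 3R/2 = 12.47 J mol⁻¹ K⁻¹.
ΔS = 0.854 × 12.47 × ln(220/410) = -6.63 J/K.

ΔS = -6.63 J/K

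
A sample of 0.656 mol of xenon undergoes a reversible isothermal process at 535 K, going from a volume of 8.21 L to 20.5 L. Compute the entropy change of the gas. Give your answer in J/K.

ΔS_gas = 4.99 J/K

For an isothermal ideal gas ΔS_gas = nR ln(V₂/V₁) = 0.656 × 8.314 × ln(20.5/8.21) = 4.99 J/K.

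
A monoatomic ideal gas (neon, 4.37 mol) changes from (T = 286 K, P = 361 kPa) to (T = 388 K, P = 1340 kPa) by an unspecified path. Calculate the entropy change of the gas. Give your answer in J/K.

ΔS = nC_p ln(T₂/T₁) − nR ln(P₂/P₁), with C_p = 5R/2 = 20.79 J mol⁻¹ K⁻¹ for a monoatomic ideal gas.
ΔS = 4.37 × [20.79 × ln(388/286) − 8.314 × ln(1340/361)] = -19.9 J/K.

ΔS = -19.9 J/K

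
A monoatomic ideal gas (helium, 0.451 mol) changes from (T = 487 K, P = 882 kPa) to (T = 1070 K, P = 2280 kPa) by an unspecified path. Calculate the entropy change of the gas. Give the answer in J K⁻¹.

ΔS = nC_p ln(T₂/T₁) − nR ln(P₂/P₁), with C_p = 5R/2 = 20.79 J mol⁻¹ K⁻¹ for a monoatomic ideal gas.
ΔS = 0.451 × [20.79 × ln(1070/487) − 8.314 × ln(2280/882)] = 3.82 J/K.

ΔS = 3.82 J/K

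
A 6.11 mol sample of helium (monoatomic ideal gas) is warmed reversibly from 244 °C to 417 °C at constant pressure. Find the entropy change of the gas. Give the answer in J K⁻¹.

In kelvin: T₁ = 517.15 K, T₂ = 690.15 K. At constant pressure, ΔS = nC_p ln(T₂/T₁) with C_p = 5R/2 = 20.79 J mol⁻¹ K⁻¹.
ΔS = 6.11 × 20.79 × ln(690.15/517.15) = 36.6 J/K.

ΔS = 36.6 J/K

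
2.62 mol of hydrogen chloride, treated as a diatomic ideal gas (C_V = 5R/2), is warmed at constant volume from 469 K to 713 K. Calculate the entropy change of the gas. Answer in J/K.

ΔS = 22.8 J/K

At constant volume, ΔS = nC_V ln(T₂/T₁) with C_V = 5R/2 = 20.79 J mol⁻¹ K⁻¹.
ΔS = 2.62 × 20.79 × ln(713/469) = 22.8 J/K.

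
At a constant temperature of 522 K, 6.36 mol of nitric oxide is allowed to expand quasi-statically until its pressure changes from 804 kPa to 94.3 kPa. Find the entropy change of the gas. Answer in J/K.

For an isothermal ideal gas ΔS_gas = nR ln(P₁/P₂) = 6.36 × 8.314 × ln(804/94.3) = 113 J/K.

ΔS_gas = 113 J/K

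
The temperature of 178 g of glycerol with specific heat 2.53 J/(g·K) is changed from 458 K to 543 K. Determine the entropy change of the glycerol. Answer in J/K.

ΔS = ∫dQ_rev/T = m c ln(T₂/T₁) = 178 × 2.53 × ln(543/458) = 76.7 J/K.

ΔS = 76.7 J/K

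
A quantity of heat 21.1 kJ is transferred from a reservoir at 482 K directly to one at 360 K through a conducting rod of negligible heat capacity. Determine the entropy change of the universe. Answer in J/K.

ΔS_total = 14.8 J/K

ΔS_hot = −Q/T_H = −21100/482 = -43.78 J/K and ΔS_cold = +Q/T_C = 21100/360 = 58.61 J/K.
ΔS_total = -43.78 + 58.61 = 14.8 J/K, positive as the second law requires.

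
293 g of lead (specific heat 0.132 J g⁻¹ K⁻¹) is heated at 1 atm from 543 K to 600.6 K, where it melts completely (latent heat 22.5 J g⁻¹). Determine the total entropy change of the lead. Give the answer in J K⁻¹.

Warming step: ΔS₁ = m c ln(T_tr/T_i) = 293 × 0.132 × ln(600.6/543) = 3.899 J/K.
Phase change: ΔS₂ = +mL/T_tr = 293 × 22.5 / 600.6 = 10.98 J/K.
ΔS_total = (3.899) + (10.98) = 14.9 J/K.

ΔS = 14.9 J/K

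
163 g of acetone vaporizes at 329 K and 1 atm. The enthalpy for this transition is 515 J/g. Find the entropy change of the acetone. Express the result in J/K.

Heat absorbed by the substance: Q = mL = 163 × 515 = 83945 J.
At constant T, ΔS = Q_rev/T = 83945 / 329 = 255 J/K.

ΔS = 255 J/K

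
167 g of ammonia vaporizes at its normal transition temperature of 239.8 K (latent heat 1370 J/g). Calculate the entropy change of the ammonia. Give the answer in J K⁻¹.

ΔS = 954 J/K

Heat absorbed by the substance: Q = mL = 167 × 1370 = 228790 J.
At constant T, ΔS = Q_rev/T = 228790 / 239.8 = 954 J/K.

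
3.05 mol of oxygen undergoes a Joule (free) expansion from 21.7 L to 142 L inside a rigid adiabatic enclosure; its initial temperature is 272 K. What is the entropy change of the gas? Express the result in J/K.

ΔS_gas = 47.6 J/K

No heat is exchanged and no work is done, so the ideal-gas temperature stays constant.
Entropy is a state function; using a reversible isothermal path, ΔS_gas = nR ln(V₂/V₁) = 3.05 × 8.314 × ln(142/21.7) = 47.6 J/K.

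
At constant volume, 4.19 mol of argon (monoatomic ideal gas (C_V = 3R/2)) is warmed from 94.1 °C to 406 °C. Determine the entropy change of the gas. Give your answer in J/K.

In kelvin: T₁ = 367.25 K, T₂ = 679.15 K. At constant volume, ΔS = nC_V ln(T₂/T₁) with C_V = 3R/2 = 12.47 J mol⁻¹ K⁻¹.
ΔS = 4.19 × 12.47 × ln(679.15/367.25) = 32.1 J/K.

ΔS = 32.1 J/K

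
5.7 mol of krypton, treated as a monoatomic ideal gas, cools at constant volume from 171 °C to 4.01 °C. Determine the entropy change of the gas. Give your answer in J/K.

ΔS = -33.5 J/K

In kelvin: T₁ = 444.15 K, T₂ = 277.16 K. At constant volume, ΔS = nC_V ln(T₂/T₁) with C_V = 3R/2 = 12.47 J mol⁻¹ K⁻¹.
ΔS = 5.7 × 12.47 × ln(277.16/444.15) = -33.5 J/K.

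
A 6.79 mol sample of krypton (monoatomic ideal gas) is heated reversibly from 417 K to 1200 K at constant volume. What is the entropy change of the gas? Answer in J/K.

ΔS = 89.5 J/K

At constant volume, ΔS = nC_V ln(T₂/T₁) with C_V = 3R/2 = 12.47 J mol⁻¹ K⁻¹.
ΔS = 6.79 × 12.47 × ln(1200/417) = 89.5 J/K.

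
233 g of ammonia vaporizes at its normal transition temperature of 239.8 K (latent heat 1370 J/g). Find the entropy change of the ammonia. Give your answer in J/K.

ΔS = 1330 J/K

Heat absorbed by the substance: Q = mL = 233 × 1370 = 319210 J.
At constant T, ΔS = Q_rev/T = 319210 / 239.8 = 1330 J/K.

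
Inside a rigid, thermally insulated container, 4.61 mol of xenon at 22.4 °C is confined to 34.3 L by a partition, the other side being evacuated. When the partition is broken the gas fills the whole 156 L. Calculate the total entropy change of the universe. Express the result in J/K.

No heat is exchanged and no work is done, so the ideal-gas temperature stays constant.
Entropy is a state function; using a reversible isothermal path, ΔS_gas = nR ln(V₂/V₁) = 4.61 × 8.314 × ln(156/34.3) = 58.1 J/K.
The insulated surroundings exchange no heat, so ΔS_surr = 0 and ΔS_universe = ΔS_gas.

ΔS_universe = 58.1 J/K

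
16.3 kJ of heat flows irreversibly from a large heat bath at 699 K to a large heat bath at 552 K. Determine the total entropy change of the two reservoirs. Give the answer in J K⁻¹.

ΔS_total = 6.21 J/K

ΔS_hot = −Q/T_H = −16300/699 = -23.32 J/K and ΔS_cold = +Q/T_C = 16300/552 = 29.53 J/K.
ΔS_total = -23.32 + 29.53 = 6.21 J/K, positive as the second law requires.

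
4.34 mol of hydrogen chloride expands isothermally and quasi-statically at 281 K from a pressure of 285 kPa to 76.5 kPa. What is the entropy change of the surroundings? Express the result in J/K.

ΔS_surr = -47.5 J/K

For an isothermal ideal gas ΔS_gas = nR ln(P₁/P₂) = 4.34 × 8.314 × ln(285/76.5) = 47.5 J/K.
The process is reversible, so ΔS_surr = −ΔS_gas = -47.5 J/K and ΔS_universe = 0.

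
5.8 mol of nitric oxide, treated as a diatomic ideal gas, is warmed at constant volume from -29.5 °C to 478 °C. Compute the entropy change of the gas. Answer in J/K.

In kelvin: T₁ = 243.65 K, T₂ = 751.15 K. At constant volume, ΔS = nC_V ln(T₂/T₁) with C_V = 5R/2 = 20.79 J mol⁻¹ K⁻¹.
ΔS = 5.8 × 20.79 × ln(751.15/243.65) = 136 J/K.

ΔS = 136 J/K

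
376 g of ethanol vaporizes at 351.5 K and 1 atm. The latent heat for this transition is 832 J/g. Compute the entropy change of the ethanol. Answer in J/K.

ΔS = 890 J/K

Heat absorbed by the substance: Q = mL = 376 × 832 = 312832 J.
At constant T, ΔS = Q_rev/T = 312832 / 351.5 = 890 J/K.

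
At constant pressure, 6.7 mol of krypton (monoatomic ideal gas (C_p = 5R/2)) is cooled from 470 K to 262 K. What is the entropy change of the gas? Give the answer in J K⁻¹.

ΔS = -81.4 J/K

At constant pressure, ΔS = nC_p ln(T₂/T₁) with C_p = 5R/2 = 20.79 J mol⁻¹ K⁻¹.
ΔS = 6.7 × 20.79 × ln(262/470) = -81.4 J/K.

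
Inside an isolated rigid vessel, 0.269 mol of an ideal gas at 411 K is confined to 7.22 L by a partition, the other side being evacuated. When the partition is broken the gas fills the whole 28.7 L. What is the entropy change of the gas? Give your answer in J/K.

ΔS_gas = 3.09 J/K

No heat is exchanged and no work is done, so the ideal-gas temperature stays constant.
Entropy is a state function; using a reversible isothermal path, ΔS_gas = nR ln(V₂/V₁) = 0.269 × 8.314 × ln(28.7/7.22) = 3.09 J/K.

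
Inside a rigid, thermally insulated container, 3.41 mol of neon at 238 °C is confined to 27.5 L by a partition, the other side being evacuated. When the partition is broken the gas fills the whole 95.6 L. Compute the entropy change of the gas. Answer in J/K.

No heat is exchanged and no work is done, so the ideal-gas temperature stays constant.
Entropy is a state function; using a reversible isothermal path, ΔS_gas = nR ln(V₂/V₁) = 3.41 × 8.314 × ln(95.6/27.5) = 35.3 J/K.

ΔS_gas = 35.3 J/K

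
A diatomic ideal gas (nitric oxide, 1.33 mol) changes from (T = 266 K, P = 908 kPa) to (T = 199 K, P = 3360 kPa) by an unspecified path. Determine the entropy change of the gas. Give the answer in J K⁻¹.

ΔS = nC_p ln(T₂/T₁) − nR ln(P₂/P₁), with C_p = 7R/2 = 29.1 J mol⁻¹ K⁻¹ for a diatomic ideal gas.
ΔS = 1.33 × [29.1 × ln(199/266) − 8.314 × ln(3360/908)] = -25.7 J/K.

ΔS = -25.7 J/K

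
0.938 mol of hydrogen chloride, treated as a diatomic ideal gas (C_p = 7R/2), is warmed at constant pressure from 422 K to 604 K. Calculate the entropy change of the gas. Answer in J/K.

At constant pressure, ΔS = nC_p ln(T₂/T₁) with C_p = 7R/2 = 29.1 J mol⁻¹ K⁻¹.
ΔS = 0.938 × 29.1 × ln(604/422) = 9.79 J/K.

ΔS = 9.79 J/K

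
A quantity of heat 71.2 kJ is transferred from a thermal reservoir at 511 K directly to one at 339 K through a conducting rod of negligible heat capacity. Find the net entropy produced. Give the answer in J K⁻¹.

ΔS_total = 70.7 J/K

ΔS_hot = −Q/T_H = −71200/511 = -139.3 J/K and ΔS_cold = +Q/T_C = 71200/339 = 210 J/K.
ΔS_total = -139.3 + 210 = 70.7 J/K, positive as the second law requires.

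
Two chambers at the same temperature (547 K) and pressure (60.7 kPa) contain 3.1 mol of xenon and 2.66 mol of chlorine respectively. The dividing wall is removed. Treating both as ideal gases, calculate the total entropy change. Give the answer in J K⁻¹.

Mole fractions: x_A = 3.1/5.76 = 0.538, x_B = 0.462.
ΔS_mix = −R(n_A ln x_A + n_B ln x_B) = −8.314 × (3.1 ln 0.538 + 2.66 ln 0.462) = 33.1 J/K.

ΔS_mix = 33.1 J/K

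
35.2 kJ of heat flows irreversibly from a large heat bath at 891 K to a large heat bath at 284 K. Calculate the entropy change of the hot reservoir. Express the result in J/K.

ΔS_hot = -39.5 J/K

The hot reservoir loses heat Q, so ΔS_hot = −Q/T_H = −35200/891 = -39.5 J/K.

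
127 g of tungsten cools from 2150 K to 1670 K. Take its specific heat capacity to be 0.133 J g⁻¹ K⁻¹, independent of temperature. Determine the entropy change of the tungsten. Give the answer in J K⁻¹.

ΔS = -4.27 J/K

ΔS = ∫dQ_rev/T = m c ln(T₂/T₁) = 127 × 0.133 × ln(1670/2150) = -4.27 J/K.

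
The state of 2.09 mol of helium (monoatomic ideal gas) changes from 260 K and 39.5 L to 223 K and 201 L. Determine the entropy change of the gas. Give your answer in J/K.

ΔS = 24.3 J/K

Entropy is a state function: ΔS = nC_V ln(T₂/T₁) + nR ln(V₂/V₁), with C_V = 3R/2 = 12.47 J mol⁻¹ K⁻¹ for a monoatomic ideal gas.
ΔS = 2.09 × [12.47 × ln(223/260) + 8.314 × ln(201/39.5)] = 24.3 J/K.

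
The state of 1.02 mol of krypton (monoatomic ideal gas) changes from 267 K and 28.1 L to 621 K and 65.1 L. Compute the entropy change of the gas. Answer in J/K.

ΔS = 17.9 J/K

Entropy is a state function: ΔS = nC_V ln(T₂/T₁) + nR ln(V₂/V₁), with C_V = 3R/2 = 12.47 J mol⁻¹ K⁻¹ for a monoatomic ideal gas.
ΔS = 1.02 × [12.47 × ln(621/267) + 8.314 × ln(65.1/28.1)] = 17.9 J/K.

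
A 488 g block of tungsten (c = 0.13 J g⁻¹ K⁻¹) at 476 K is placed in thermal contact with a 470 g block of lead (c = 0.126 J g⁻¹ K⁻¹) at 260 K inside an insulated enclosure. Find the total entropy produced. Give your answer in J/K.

ΔS_total = 5.48 J/K

Energy balance: T_f = (m₁c₁T₁ + m₂c₂T₂)/(m₁c₁ + m₂c₂) = 371.72 K.
ΔS₁ = m₁c₁ ln(T_f/T₁) = 63.44 × ln(371.72/476) = -15.69 J/K.
ΔS₂ = m₂c₂ ln(T_f/T₂) = 59.22 × ln(371.72/260) = 21.17 J/K.
ΔS_total = -15.69 + 21.17 = 5.48 J/K.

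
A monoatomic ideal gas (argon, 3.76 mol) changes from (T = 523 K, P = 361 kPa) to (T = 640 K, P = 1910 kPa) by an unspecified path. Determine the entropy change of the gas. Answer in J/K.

ΔS = nC_p ln(T₂/T₁) − nR ln(P₂/P₁), with C_p = 5R/2 = 20.79 J mol⁻¹ K⁻¹ for a monoatomic ideal gas.
ΔS = 3.76 × [20.79 × ln(640/523) − 8.314 × ln(1910/361)] = -36.3 J/K.

ΔS = -36.3 J/K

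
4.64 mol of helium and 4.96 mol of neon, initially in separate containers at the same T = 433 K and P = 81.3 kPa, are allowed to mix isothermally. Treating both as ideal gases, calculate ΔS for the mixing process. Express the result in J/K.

Mole fractions: x_A = 4.64/9.6 = 0.483, x_B = 0.517.
ΔS_mix = −R(n_A ln x_A + n_B ln x_B) = −8.314 × (4.64 ln 0.483 + 4.96 ln 0.517) = 55.3 J/K.

ΔS_mix = 55.3 J/K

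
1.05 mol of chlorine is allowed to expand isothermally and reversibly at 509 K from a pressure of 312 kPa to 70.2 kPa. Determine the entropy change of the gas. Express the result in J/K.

For an isothermal ideal gas ΔS_gas = nR ln(P₁/P₂) = 1.05 × 8.314 × ln(312/70.2) = 13 J/K.

ΔS_gas = 13 J/K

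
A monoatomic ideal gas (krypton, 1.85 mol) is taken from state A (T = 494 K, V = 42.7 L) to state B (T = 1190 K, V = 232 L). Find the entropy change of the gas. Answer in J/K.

Entropy is a state function: ΔS = nC_V ln(T₂/T₁) + nR ln(V₂/V₁), with C_V = 3R/2 = 12.47 J mol⁻¹ K⁻¹ for a monoatomic ideal gas.
ΔS = 1.85 × [12.47 × ln(1190/494) + 8.314 × ln(232/42.7)] = 46.3 J/K.

ΔS = 46.3 J/K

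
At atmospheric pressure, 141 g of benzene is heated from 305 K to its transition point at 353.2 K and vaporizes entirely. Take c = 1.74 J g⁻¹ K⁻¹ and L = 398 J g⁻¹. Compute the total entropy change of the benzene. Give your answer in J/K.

Warming step: ΔS₁ = m c ln(T_tr/T_i) = 141 × 1.74 × ln(353.2/305) = 36 J/K.
Phase change: ΔS₂ = +mL/T_tr = 141 × 398 / 353.2 = 158.9 J/K.
ΔS_total = (36) + (158.9) = 195 J/K.

ΔS = 195 J/K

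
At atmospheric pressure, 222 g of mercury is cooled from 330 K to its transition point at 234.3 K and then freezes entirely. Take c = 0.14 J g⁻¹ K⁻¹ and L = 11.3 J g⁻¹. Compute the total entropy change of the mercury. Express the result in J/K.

Cooling step: ΔS₁ = m c ln(T_tr/T_i) = 222 × 0.14 × ln(234.3/330) = -10.64 J/K.
Phase change: ΔS₂ = −mL/T_tr = −222 × 11.3 / 234.3 = -10.71 J/K.
ΔS_total = (-10.64) + (-10.71) = -21.4 J/K.

ΔS = -21.4 J/K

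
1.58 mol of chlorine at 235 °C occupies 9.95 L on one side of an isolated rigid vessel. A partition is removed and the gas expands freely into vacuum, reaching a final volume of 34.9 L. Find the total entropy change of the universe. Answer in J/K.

For an ideal gas in free expansion Q = 0 and W = 0, so T is unchanged.
Entropy is a state function; using a reversible isothermal path, ΔS_gas = nR ln(V₂/V₁) = 1.58 × 8.314 × ln(34.9/9.95) = 16.5 J/K.
The insulated surroundings exchange no heat, so ΔS_surr = 0 and ΔS_universe = ΔS_gas.

ΔS_universe = 16.5 J/K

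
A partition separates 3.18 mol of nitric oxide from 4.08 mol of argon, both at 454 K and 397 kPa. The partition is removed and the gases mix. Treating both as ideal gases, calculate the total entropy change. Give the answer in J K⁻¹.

ΔS_mix = 41.4 J/K

Mole fractions: x_A = 3.18/7.26 = 0.438, x_B = 0.562.
ΔS_mix = −R(n_A ln x_A + n_B ln x_B) = −8.314 × (3.18 ln 0.438 + 4.08 ln 0.562) = 41.4 J/K.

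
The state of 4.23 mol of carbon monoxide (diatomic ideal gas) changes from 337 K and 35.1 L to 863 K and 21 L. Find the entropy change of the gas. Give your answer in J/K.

Entropy is a state function: ΔS = nC_V ln(T₂/T₁) + nR ln(V₂/V₁), with C_V = 5R/2 = 20.79 J mol⁻¹ K⁻¹ for a diatomic ideal gas.
ΔS = 4.23 × [20.79 × ln(863/337) + 8.314 × ln(21/35.1)] = 64.6 J/K.

ΔS = 64.6 J/K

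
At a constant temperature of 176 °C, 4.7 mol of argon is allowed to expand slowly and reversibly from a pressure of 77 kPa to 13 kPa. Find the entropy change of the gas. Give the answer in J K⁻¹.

For an isothermal ideal gas ΔS_gas = nR ln(P₁/P₂) = 4.7 × 8.314 × ln(77/13) = 69.5 J/K.

ΔS_gas = 69.5 J/K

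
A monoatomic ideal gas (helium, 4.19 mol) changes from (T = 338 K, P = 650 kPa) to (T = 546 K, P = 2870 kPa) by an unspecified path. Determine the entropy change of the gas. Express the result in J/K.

ΔS = -9.97 J/K

ΔS = nC_p ln(T₂/T₁) − nR ln(P₂/P₁), with C_p = 5R/2 = 20.79 J mol⁻¹ K⁻¹ for a monoatomic ideal gas.
ΔS = 4.19 × [20.79 × ln(546/338) − 8.314 × ln(2870/650)] = -9.97 J/K.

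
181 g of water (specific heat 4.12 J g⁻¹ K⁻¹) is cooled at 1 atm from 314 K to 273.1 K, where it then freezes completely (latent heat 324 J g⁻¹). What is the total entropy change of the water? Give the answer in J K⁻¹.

ΔS = -319 J/K

Cooling step: ΔS₁ = m c ln(T_tr/T_i) = 181 × 4.12 × ln(273.1/314) = -104.1 J/K.
Phase change: ΔS₂ = −mL/T_tr = −181 × 324 / 273.1 = -214.7 J/K.
ΔS_total = (-104.1) + (-214.7) = -319 J/K.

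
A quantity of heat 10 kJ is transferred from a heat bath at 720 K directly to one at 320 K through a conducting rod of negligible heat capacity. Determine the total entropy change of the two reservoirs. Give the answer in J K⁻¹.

ΔS_hot = −Q/T_H = −10000/720 = -13.89 J/K and ΔS_cold = +Q/T_C = 10000/320 = 31.25 J/K.
ΔS_total = -13.89 + 31.25 = 17.4 J/K, positive as the second law requires.

ΔS_total = 17.4 J/K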